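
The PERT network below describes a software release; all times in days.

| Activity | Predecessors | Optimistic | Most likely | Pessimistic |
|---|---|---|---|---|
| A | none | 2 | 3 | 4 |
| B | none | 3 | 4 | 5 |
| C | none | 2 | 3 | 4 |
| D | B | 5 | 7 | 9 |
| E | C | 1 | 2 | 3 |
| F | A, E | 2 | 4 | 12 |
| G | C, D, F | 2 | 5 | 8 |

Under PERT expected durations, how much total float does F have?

1 days

te_A = (2 + 4·3 + 4)/6 = 18/6 = 3
te_B = (3 + 4·4 + 5)/6 = 24/6 = 4
te_C = (2 + 4·3 + 4)/6 = 18/6 = 3
te_D = (5 + 4·7 + 9)/6 = 42/6 = 7
te_E = (1 + 4·2 + 3)/6 = 12/6 = 2
te_F = (2 + 4·4 + 12)/6 = 30/6 = 5
te_G = (2 + 4·5 + 8)/6 = 30/6 = 5

Forward pass:
ES_A = 0; EF_A = 3
ES_B = 0; EF_B = 4
ES_C = 0; EF_C = 3
ES_D = 4; EF_D = 4+7 = 11
ES_E = 3; EF_E = 3+2 = 5
ES_F = max(EF_A=3, EF_E=5) = 5; EF_F = 5+5 = 10
ES_G = max(EF_C=3, EF_D=11, EF_F=10) = 11; EF_G = 11+5 = 16
Expected project duration μ = 16 days. Critical path: B → D → G.

Backward pass:
LF_G = 16; LS_G = 16−5 = 11
LF_F = LS_G = 11; LS_F = 11−5 = 6
LF_E = LS_F = 6; LS_E = 6−2 = 4
LF_D = LS_G = 11; LS_D = 11−7 = 4
LF_C = min(LS_E=4, LS_G=11) = 4; LS_C = 4−3 = 1
LF_B = LS_D = 4; LS_B = 4−4 = 0
LF_A = LS_F = 6; LS_A = 6−3 = 3
Slack_F = LS_F − ES_F = 6 − 5 = 1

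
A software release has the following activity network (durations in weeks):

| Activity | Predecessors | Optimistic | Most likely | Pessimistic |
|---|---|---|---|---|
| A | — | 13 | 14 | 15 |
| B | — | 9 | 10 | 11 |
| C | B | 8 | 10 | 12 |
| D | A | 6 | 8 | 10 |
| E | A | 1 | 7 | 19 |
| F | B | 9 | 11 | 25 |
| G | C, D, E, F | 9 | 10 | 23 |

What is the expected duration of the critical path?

te_A = (13 + 4·14 + 15)/6 = 84/6 = 14
te_B = (9 + 4·10 + 11)/6 = 60/6 = 10
te_C = (8 + 4·10 + 12)/6 = 60/6 = 10
te_D = (6 + 4·8 + 10)/6 = 48/6 = 8
te_E = (1 + 4·7 + 19)/6 = 48/6 = 8
te_F = (9 + 4·11 + 25)/6 = 78/6 = 13
te_G = (9 + 4·10 + 23)/6 = 72/6 = 12

Forward pass:
ES_A = 0; EF_A = 14
ES_B = 0; EF_B = 10
ES_C = 10; EF_C = 10+10 = 20
ES_D = 14; EF_D = 14+8 = 22
ES_E = 14; EF_E = 14+8 = 22
ES_F = 10; EF_F = 10+13 = 23
ES_G = max(EF_C=20, EF_D=22, EF_E=22, EF_F=23) = 23; EF_G = 23+12 = 35
Expected project duration μ = 35 weeks. Critical path: B → F → G.

35 weeks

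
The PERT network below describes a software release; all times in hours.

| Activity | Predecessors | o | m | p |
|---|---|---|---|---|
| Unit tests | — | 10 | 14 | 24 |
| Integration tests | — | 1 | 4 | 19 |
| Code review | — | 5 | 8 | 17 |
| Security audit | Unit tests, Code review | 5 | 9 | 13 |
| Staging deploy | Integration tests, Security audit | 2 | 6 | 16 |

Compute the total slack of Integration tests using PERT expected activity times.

18 hours

te_Unit tests = (10 + 4·14 + 24)/6 = 90/6 = 15
te_Integration tests = (1 + 4·4 + 19)/6 = 36/6 = 6
te_Code review = (5 + 4·8 + 17)/6 = 54/6 = 9
te_Security audit = (5 + 4·9 + 13)/6 = 54/6 = 9
te_Staging deploy = (2 + 4·6 + 16)/6 = 42/6 = 7

Forward pass:
ES_Unit tests = 0; EF_Unit tests = 15
ES_Integration tests = 0; EF_Integration tests = 6
ES_Code review = 0; EF_Code review = 9
ES_Security audit = max(EF_Unit tests=15, EF_Code review=9) = 15; EF_Security audit = 15+9 = 24
ES_Staging deploy = max(EF_Integration tests=6, EF_Security audit=24) = 24; EF_Staging deploy = 24+7 = 31
Expected project duration μ = 31 hours. Critical path: Unit tests → Security audit → Staging deploy.

Backward pass:
LF_Staging deploy = 31; LS_Staging deploy = 31−7 = 24
LF_Security audit = LS_Staging deploy = 24; LS_Security audit = 24−9 = 15
LF_Code review = LS_Security audit = 15; LS_Code review = 15−9 = 6
LF_Integration tests = LS_Staging deploy = 24; LS_Integration tests = 24−6 = 18
LF_Unit tests = LS_Security audit = 15; LS_Unit tests = 15−15 = 0
Slack_Integration tests = LS_Integration tests − ES_Integration tests = 18 − 0 = 18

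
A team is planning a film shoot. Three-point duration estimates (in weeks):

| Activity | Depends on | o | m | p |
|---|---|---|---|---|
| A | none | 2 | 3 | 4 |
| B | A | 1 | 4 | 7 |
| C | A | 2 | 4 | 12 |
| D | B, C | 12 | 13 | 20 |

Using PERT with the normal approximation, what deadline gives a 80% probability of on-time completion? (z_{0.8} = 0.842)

23.8 weeks

te_A = (2 + 4·3 + 4)/6 = 18/6 = 3; σ²_A = ((4−2)/6)² = 0.111
te_B = (1 + 4·4 + 7)/6 = 24/6 = 4; σ²_B = ((7−1)/6)² = 1.000
te_C = (2 + 4·4 + 12)/6 = 30/6 = 5; σ²_C = ((12−2)/6)² = 2.778
te_D = (12 + 4·13 + 20)/6 = 84/6 = 14; σ²_D = ((20−12)/6)² = 1.778

Forward pass:
ES_A = 0; EF_A = 3
ES_B = 3; EF_B = 3+4 = 7
ES_C = 3; EF_C = 3+5 = 8
ES_D = max(EF_B=7, EF_C=8) = 8; EF_D = 8+14 = 22
Expected project duration μ = 22 weeks. Critical path: A → C → D.

Variance along critical path = 0.111 + 2.778 + 1.778 = 4.667; σ = 2.160 weeks.
D = μ + z·σ = 22 + 0.842·2.160 = 23.8 weeks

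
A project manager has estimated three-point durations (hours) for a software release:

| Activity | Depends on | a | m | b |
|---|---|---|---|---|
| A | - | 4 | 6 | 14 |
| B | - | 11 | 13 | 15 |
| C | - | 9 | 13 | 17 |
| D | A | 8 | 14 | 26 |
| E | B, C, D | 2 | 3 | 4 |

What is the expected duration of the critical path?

te_A = (4 + 4·6 + 14)/6 = 42/6 = 7
te_B = (11 + 4·13 + 15)/6 = 78/6 = 13
te_C = (9 + 4·13 + 17)/6 = 78/6 = 13
te_D = (8 + 4·14 + 26)/6 = 90/6 = 15
te_E = (2 + 4·3 + 4)/6 = 18/6 = 3

Forward pass:
ES_A = 0; EF_A = 7
ES_B = 0; EF_B = 13
ES_C = 0; EF_C = 13
ES_D = 7; EF_D = 7+15 = 22
ES_E = max(EF_B=13, EF_C=13, EF_D=22) = 22; EF_E = 22+3 = 25
Expected project duration μ = 25 hours. Critical path: A → D → E.

25 hours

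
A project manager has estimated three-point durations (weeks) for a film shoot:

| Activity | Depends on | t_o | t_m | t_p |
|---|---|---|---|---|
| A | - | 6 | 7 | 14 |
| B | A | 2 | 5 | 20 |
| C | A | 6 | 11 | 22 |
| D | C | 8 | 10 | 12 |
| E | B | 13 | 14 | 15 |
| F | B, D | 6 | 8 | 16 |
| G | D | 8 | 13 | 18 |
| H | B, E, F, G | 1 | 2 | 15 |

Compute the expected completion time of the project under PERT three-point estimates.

te_A = (6 + 4·7 + 14)/6 = 48/6 = 8
te_B = (2 + 4·5 + 20)/6 = 42/6 = 7
te_C = (6 + 4·11 + 22)/6 = 72/6 = 12
te_D = (8 + 4·10 + 12)/6 = 60/6 = 10
te_E = (13 + 4·14 + 15)/6 = 84/6 = 14
te_F = (6 + 4·8 + 16)/6 = 54/6 = 9
te_G = (8 + 4·13 + 18)/6 = 78/6 = 13
te_H = (1 + 4·2 + 15)/6 = 24/6 = 4

Forward pass:
ES_A = 0; EF_A = 8
ES_B = 8; EF_B = 8+7 = 15
ES_C = 8; EF_C = 8+12 = 20
ES_D = 20; EF_D = 20+10 = 30
ES_E = 15; EF_E = 15+14 = 29
ES_F = max(EF_B=15, EF_D=30) = 30; EF_F = 30+9 = 39
ES_G = 30; EF_G = 30+13 = 43
ES_H = max(EF_B=15, EF_E=29, EF_F=39, EF_G=43) = 43; EF_H = 43+4 = 47
Expected project duration μ = 47 weeks. Critical path: A → C → D → G → H.

47 weeks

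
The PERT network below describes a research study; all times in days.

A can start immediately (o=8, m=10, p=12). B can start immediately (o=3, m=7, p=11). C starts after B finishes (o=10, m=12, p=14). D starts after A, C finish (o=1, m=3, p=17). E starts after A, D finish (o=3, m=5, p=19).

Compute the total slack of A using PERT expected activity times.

te_A = (8 + 4·10 + 12)/6 = 60/6 = 10
te_B = (3 + 4·7 + 11)/6 = 42/6 = 7
te_C = (10 + 4·12 + 14)/6 = 72/6 = 12
te_D = (1 + 4·3 + 17)/6 = 30/6 = 5
te_E = (3 + 4·5 + 19)/6 = 42/6 = 7

Forward pass:
ES_A = 0; EF_A = 10
ES_B = 0; EF_B = 7
ES_C = 7; EF_C = 7+12 = 19
ES_D = max(EF_A=10, EF_C=19) = 19; EF_D = 19+5 = 24
ES_E = max(EF_A=10, EF_D=24) = 24; EF_E = 24+7 = 31
Expected project duration μ = 31 days. Critical path: B → C → D → E.

Backward pass:
LF_E = 31; LS_E = 31−7 = 24
LF_D = LS_E = 24; LS_D = 24−5 = 19
LF_C = LS_D = 19; LS_C = 19−12 = 7
LF_B = LS_C = 7; LS_B = 7−7 = 0
LF_A = min(LS_D=19, LS_E=24) = 19; LS_A = 19−10 = 9
Slack_A = LS_A − ES_A = 9 − 0 = 9

9 days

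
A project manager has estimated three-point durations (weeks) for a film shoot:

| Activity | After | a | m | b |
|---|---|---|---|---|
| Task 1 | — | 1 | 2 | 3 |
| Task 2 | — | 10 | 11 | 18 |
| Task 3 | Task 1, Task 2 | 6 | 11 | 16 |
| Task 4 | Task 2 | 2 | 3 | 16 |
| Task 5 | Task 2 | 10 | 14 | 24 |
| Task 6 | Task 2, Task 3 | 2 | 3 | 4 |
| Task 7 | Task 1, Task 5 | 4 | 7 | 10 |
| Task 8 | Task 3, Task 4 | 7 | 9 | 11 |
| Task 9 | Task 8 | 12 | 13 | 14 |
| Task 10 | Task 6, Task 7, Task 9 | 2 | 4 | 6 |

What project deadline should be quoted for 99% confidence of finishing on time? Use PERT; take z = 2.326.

te_Task 1 = (1 + 4·2 + 3)/6 = 12/6 = 2; σ²_Task 1 = ((3−1)/6)² = 0.111
te_Task 2 = (10 + 4·11 + 18)/6 = 72/6 = 12; σ²_Task 2 = ((18−10)/6)² = 1.778
te_Task 3 = (6 + 4·11 + 16)/6 = 66/6 = 11; σ²_Task 3 = ((16−6)/6)² = 2.778
te_Task 4 = (2 + 4·3 + 16)/6 = 30/6 = 5; σ²_Task 4 = ((16−2)/6)² = 5.444
te_Task 5 = (10 + 4·14 + 24)/6 = 90/6 = 15; σ²_Task 5 = ((24−10)/6)² = 5.444
te_Task 6 = (2 + 4·3 + 4)/6 = 18/6 = 3; σ²_Task 6 = ((4−2)/6)² = 0.111
te_Task 7 = (4 + 4·7 + 10)/6 = 42/6 = 7; σ²_Task 7 = ((10−4)/6)² = 1.000
te_Task 8 = (7 + 4·9 + 11)/6 = 54/6 = 9; σ²_Task 8 = ((11−7)/6)² = 0.444
te_Task 9 = (12 + 4·13 + 14)/6 = 78/6 = 13; σ²_Task 9 = ((14−12)/6)² = 0.111
te_Task 10 = (2 + 4·4 + 6)/6 = 24/6 = 4; σ²_Task 10 = ((6−2)/6)² = 0.444

Forward pass:
ES_Task 1 = 0; EF_Task 1 = 2
ES_Task 2 = 0; EF_Task 2 = 12
ES_Task 3 = max(EF_Task 1=2, EF_Task 2=12) = 12; EF_Task 3 = 12+11 = 23
ES_Task 4 = 12; EF_Task 4 = 12+5 = 17
ES_Task 5 = 12; EF_Task 5 = 12+15 = 27
ES_Task 6 = max(EF_Task 2=12, EF_Task 3=23) = 23; EF_Task 6 = 23+3 = 26
ES_Task 7 = max(EF_Task 1=2, EF_Task 5=27) = 27; EF_Task 7 = 27+7 = 34
ES_Task 8 = max(EF_Task 3=23, EF_Task 4=17) = 23; EF_Task 8 = 23+9 = 32
ES_Task 9 = 32; EF_Task 9 = 32+13 = 45
ES_Task 10 = max(EF_Task 6=26, EF_Task 7=34, EF_Task 9=45) = 45; EF_Task 10 = 45+4 = 49
Expected project duration μ = 49 weeks. Critical path: Task 2 → Task 3 → Task 8 → Task 9 → Task 10.

Variance along critical path = 1.778 + 2.778 + 0.444 + 0.111 + 0.444 = 5.556; σ = 2.357 weeks.
D = μ + z·σ = 49 + 2.326·2.357 = 54.5 weeks

54.5 weeks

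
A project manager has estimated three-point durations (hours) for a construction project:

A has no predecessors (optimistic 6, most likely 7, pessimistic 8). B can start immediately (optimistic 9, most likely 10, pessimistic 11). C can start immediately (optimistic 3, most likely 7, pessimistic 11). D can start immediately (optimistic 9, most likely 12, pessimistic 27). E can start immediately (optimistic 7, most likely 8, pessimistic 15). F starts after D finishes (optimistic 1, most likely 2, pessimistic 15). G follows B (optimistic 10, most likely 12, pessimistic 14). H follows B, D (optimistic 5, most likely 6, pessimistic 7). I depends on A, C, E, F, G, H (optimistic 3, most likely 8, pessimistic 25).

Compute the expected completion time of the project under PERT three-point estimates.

32 hours

te_A = (6 + 4·7 + 8)/6 = 42/6 = 7
te_B = (9 + 4·10 + 11)/6 = 60/6 = 10
te_C = (3 + 4·7 + 11)/6 = 42/6 = 7
te_D = (9 + 4·12 + 27)/6 = 84/6 = 14
te_E = (7 + 4·8 + 15)/6 = 54/6 = 9
te_F = (1 + 4·2 + 15)/6 = 24/6 = 4
te_G = (10 + 4·12 + 14)/6 = 72/6 = 12
te_H = (5 + 4·6 + 7)/6 = 36/6 = 6
te_I = (3 + 4·8 + 25)/6 = 60/6 = 10

Forward pass:
ES_A = 0; EF_A = 7
ES_B = 0; EF_B = 10
ES_C = 0; EF_C = 7
ES_D = 0; EF_D = 14
ES_E = 0; EF_E = 9
ES_F = 14; EF_F = 14+4 = 18
ES_G = 10; EF_G = 10+12 = 22
ES_H = max(EF_B=10, EF_D=14) = 14; EF_H = 14+6 = 20
ES_I = max(EF_A=7, EF_C=7, EF_E=9, EF_F=18, EF_G=22, EF_H=20) = 22; EF_I = 22+10 = 32
Expected project duration μ = 32 hours. Critical path: B → G → I.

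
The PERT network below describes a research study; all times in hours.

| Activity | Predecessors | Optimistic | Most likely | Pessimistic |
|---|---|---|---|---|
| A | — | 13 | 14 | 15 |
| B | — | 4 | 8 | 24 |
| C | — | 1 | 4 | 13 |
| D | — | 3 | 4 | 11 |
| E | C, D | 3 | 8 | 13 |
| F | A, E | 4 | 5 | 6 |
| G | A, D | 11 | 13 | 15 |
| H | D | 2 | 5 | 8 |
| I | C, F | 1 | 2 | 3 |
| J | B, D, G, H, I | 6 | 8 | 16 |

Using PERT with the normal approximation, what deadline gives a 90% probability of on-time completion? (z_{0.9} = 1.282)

38.3 hours

te_A = (13 + 4·14 + 15)/6 = 84/6 = 14; σ²_A = ((15−13)/6)² = 0.111
te_B = (4 + 4·8 + 24)/6 = 60/6 = 10; σ²_B = ((24−4)/6)² = 11.111
te_C = (1 + 4·4 + 13)/6 = 30/6 = 5; σ²_C = ((13−1)/6)² = 4.000
te_D = (3 + 4·4 + 11)/6 = 30/6 = 5; σ²_D = ((11−3)/6)² = 1.778
te_E = (3 + 4·8 + 13)/6 = 48/6 = 8; σ²_E = ((13−3)/6)² = 2.778
te_F = (4 + 4·5 + 6)/6 = 30/6 = 5; σ²_F = ((6−4)/6)² = 0.111
te_G = (11 + 4·13 + 15)/6 = 78/6 = 13; σ²_G = ((15−11)/6)² = 0.444
te_H = (2 + 4·5 + 8)/6 = 30/6 = 5; σ²_H = ((8−2)/6)² = 1.000
te_I = (1 + 4·2 + 3)/6 = 12/6 = 2; σ²_I = ((3−1)/6)² = 0.111
te_J = (6 + 4·8 + 16)/6 = 54/6 = 9; σ²_J = ((16−6)/6)² = 2.778

Forward pass:
ES_A = 0; EF_A = 14
ES_B = 0; EF_B = 10
ES_C = 0; EF_C = 5
ES_D = 0; EF_D = 5
ES_E = max(EF_C=5, EF_D=5) = 5; EF_E = 5+8 = 13
ES_F = max(EF_A=14, EF_E=13) = 14; EF_F = 14+5 = 19
ES_G = max(EF_A=14, EF_D=5) = 14; EF_G = 14+13 = 27
ES_H = 5; EF_H = 5+5 = 10
ES_I = max(EF_C=5, EF_F=19) = 19; EF_I = 19+2 = 21
ES_J = max(EF_B=10, EF_D=5, EF_G=27, EF_H=10, EF_I=21) = 27; EF_J = 27+9 = 36
Expected project duration μ = 36 hours. Critical path: A → G → J.

Variance along critical path = 0.111 + 0.444 + 2.778 = 3.333; σ = 1.826 hours.
D = μ + z·σ = 36 + 1.282·1.826 = 38.3 hours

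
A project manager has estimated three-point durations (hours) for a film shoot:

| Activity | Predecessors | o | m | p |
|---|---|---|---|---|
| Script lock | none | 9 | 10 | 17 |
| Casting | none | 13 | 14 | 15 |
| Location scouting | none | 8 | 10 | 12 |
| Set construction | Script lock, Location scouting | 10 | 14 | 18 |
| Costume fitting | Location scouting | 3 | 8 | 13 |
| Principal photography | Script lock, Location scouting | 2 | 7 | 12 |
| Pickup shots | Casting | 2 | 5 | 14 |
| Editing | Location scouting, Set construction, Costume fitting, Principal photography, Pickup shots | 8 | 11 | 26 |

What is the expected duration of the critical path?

38 hours

te_Script lock = (9 + 4·10 + 17)/6 = 66/6 = 11
te_Casting = (13 + 4·14 + 15)/6 = 84/6 = 14
te_Location scouting = (8 + 4·10 + 12)/6 = 60/6 = 10
te_Set construction = (10 + 4·14 + 18)/6 = 84/6 = 14
te_Costume fitting = (3 + 4·8 + 13)/6 = 48/6 = 8
te_Principal photography = (2 + 4·7 + 12)/6 = 42/6 = 7
te_Pickup shots = (2 + 4·5 + 14)/6 = 36/6 = 6
te_Editing = (8 + 4·11 + 26)/6 = 78/6 = 13

Forward pass:
ES_Script lock = 0; EF_Script lock = 11
ES_Casting = 0; EF_Casting = 14
ES_Location scouting = 0; EF_Location scouting = 10
ES_Set construction = max(EF_Script lock=11, EF_Location scouting=10) = 11; EF_Set construction = 11+14 = 25
ES_Costume fitting = 10; EF_Costume fitting = 10+8 = 18
ES_Principal photography = max(EF_Script lock=11, EF_Location scouting=10) = 11; EF_Principal photography = 11+7 = 18
ES_Pickup shots = 14; EF_Pickup shots = 14+6 = 20
ES_Editing = max(EF_Location scouting=10, EF_Set construction=25, EF_Costume fitting=18, EF_Principal photography=18, EF_Pickup shots=20) = 25; EF_Editing = 25+13 = 38
Expected project duration μ = 38 hours. Critical path: Script lock → Set construction → Editing.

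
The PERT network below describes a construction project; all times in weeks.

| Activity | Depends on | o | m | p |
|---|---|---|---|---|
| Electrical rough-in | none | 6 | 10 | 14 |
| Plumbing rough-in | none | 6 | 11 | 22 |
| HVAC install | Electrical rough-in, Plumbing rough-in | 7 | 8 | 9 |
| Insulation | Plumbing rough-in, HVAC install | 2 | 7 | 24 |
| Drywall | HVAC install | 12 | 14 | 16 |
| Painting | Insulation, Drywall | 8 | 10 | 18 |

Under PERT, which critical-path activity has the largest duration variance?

Plumbing rough-in

te_Electrical rough-in = (6 + 4·10 + 14)/6 = 60/6 = 10; σ²_Electrical rough-in = ((14−6)/6)² = 1.778
te_Plumbing rough-in = (6 + 4·11 + 22)/6 = 72/6 = 12; σ²_Plumbing rough-in = ((22−6)/6)² = 7.111
te_HVAC install = (7 + 4·8 + 9)/6 = 48/6 = 8; σ²_HVAC install = ((9−7)/6)² = 0.111
te_Insulation = (2 + 4·7 + 24)/6 = 54/6 = 9; σ²_Insulation = ((24−2)/6)² = 13.444
te_Drywall = (12 + 4·14 + 16)/6 = 84/6 = 14; σ²_Drywall = ((16−12)/6)² = 0.444
te_Painting = (8 + 4·10 + 18)/6 = 66/6 = 11; σ²_Painting = ((18−8)/6)² = 2.778

Forward pass:
ES_Electrical rough-in = 0; EF_Electrical rough-in = 10
ES_Plumbing rough-in = 0; EF_Plumbing rough-in = 12
ES_HVAC install = max(EF_Electrical rough-in=10, EF_Plumbing rough-in=12) = 12; EF_HVAC install = 12+8 = 20
ES_Insulation = max(EF_Plumbing rough-in=12, EF_HVAC install=20) = 20; EF_Insulation = 20+9 = 29
ES_Drywall = 20; EF_Drywall = 20+14 = 34
ES_Painting = max(EF_Insulation=29, EF_Drywall=34) = 34; EF_Painting = 34+11 = 45
Expected project duration μ = 45 weeks. Critical path: Plumbing rough-in → HVAC install → Drywall → Painting.

Variances on critical path: σ²_Plumbing rough-in=7.111, σ²_HVAC install=0.111, σ²_Drywall=0.444, σ²_Painting=2.778.
Largest is σ²_Plumbing rough-in = 7.111.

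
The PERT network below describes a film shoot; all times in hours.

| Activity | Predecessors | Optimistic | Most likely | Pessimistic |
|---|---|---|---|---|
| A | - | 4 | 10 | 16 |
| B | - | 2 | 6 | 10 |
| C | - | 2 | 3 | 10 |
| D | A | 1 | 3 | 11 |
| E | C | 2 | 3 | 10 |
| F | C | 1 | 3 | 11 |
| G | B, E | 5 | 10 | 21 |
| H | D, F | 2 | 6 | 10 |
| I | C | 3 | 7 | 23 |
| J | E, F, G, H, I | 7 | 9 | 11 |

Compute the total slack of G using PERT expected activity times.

te_A = (4 + 4·10 + 16)/6 = 60/6 = 10
te_B = (2 + 4·6 + 10)/6 = 36/6 = 6
te_C = (2 + 4·3 + 10)/6 = 24/6 = 4
te_D = (1 + 4·3 + 11)/6 = 24/6 = 4
te_E = (2 + 4·3 + 10)/6 = 24/6 = 4
te_F = (1 + 4·3 + 11)/6 = 24/6 = 4
te_G = (5 + 4·10 + 21)/6 = 66/6 = 11
te_H = (2 + 4·6 + 10)/6 = 36/6 = 6
te_I = (3 + 4·7 + 23)/6 = 54/6 = 9
te_J = (7 + 4·9 + 11)/6 = 54/6 = 9

Forward pass:
ES_A = 0; EF_A = 10
ES_B = 0; EF_B = 6
ES_C = 0; EF_C = 4
ES_D = 10; EF_D = 10+4 = 14
ES_E = 4; EF_E = 4+4 = 8
ES_F = 4; EF_F = 4+4 = 8
ES_G = max(EF_B=6, EF_E=8) = 8; EF_G = 8+11 = 19
ES_H = max(EF_D=14, EF_F=8) = 14; EF_H = 14+6 = 20
ES_I = 4; EF_I = 4+9 = 13
ES_J = max(EF_E=8, EF_F=8, EF_G=19, EF_H=20, EF_I=13) = 20; EF_J = 20+9 = 29
Expected project duration μ = 29 hours. Critical path: A → D → H → J.

Backward pass:
LF_J = 29; LS_J = 29−9 = 20
LF_I = LS_J = 20; LS_I = 20−9 = 11
LF_H = LS_J = 20; LS_H = 20−6 = 14
LF_G = LS_J = 20; LS_G = 20−11 = 9
LF_F = min(LS_H=14, LS_J=20) = 14; LS_F = 14−4 = 10
LF_E = min(LS_G=9, LS_J=20) = 9; LS_E = 9−4 = 5
LF_D = LS_H = 14; LS_D = 14−4 = 10
LF_C = min(LS_E=5, LS_F=10, LS_I=11) = 5; LS_C = 5−4 = 1
LF_B = LS_G = 9; LS_B = 9−6 = 3
LF_A = LS_D = 10; LS_A = 10−10 = 0
Slack_G = LS_G − ES_G = 9 − 8 = 1

1 hours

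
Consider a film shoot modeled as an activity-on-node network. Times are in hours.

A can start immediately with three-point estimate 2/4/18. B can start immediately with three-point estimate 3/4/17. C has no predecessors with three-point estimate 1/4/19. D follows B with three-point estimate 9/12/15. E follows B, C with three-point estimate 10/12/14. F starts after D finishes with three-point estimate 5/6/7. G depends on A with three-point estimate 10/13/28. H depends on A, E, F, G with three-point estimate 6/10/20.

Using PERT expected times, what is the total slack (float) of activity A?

3 hours

te_A = (2 + 4·4 + 18)/6 = 36/6 = 6
te_B = (3 + 4·4 + 17)/6 = 36/6 = 6
te_C = (1 + 4·4 + 19)/6 = 36/6 = 6
te_D = (9 + 4·12 + 15)/6 = 72/6 = 12
te_E = (10 + 4·12 + 14)/6 = 72/6 = 12
te_F = (5 + 4·6 + 7)/6 = 36/6 = 6
te_G = (10 + 4·13 + 28)/6 = 90/6 = 15
te_H = (6 + 4·10 + 20)/6 = 66/6 = 11

Forward pass:
ES_A = 0; EF_A = 6
ES_B = 0; EF_B = 6
ES_C = 0; EF_C = 6
ES_D = 6; EF_D = 6+12 = 18
ES_E = max(EF_B=6, EF_C=6) = 6; EF_E = 6+12 = 18
ES_F = 18; EF_F = 18+6 = 24
ES_G = 6; EF_G = 6+15 = 21
ES_H = max(EF_A=6, EF_E=18, EF_F=24, EF_G=21) = 24; EF_H = 24+11 = 35
Expected project duration μ = 35 hours. Critical path: B → D → F → H.

Backward pass:
LF_H = 35; LS_H = 35−11 = 24
LF_G = LS_H = 24; LS_G = 24−15 = 9
LF_F = LS_H = 24; LS_F = 24−6 = 18
LF_E = LS_H = 24; LS_E = 24−12 = 12
LF_D = LS_F = 18; LS_D = 18−12 = 6
LF_C = LS_E = 12; LS_C = 12−6 = 6
LF_B = min(LS_D=6, LS_E=12) = 6; LS_B = 6−6 = 0
LF_A = min(LS_G=9, LS_H=24) = 9; LS_A = 9−6 = 3
Slack_A = LS_A − ES_A = 3 − 0 = 3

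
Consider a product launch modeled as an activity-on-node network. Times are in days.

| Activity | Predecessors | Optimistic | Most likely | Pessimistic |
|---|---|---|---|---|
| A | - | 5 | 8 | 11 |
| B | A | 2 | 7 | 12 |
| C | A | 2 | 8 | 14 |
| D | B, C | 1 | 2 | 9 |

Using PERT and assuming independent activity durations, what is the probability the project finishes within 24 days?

0.973

te_A = (5 + 4·8 + 11)/6 = 48/6 = 8; σ²_A = ((11−5)/6)² = 1.000
te_B = (2 + 4·7 + 12)/6 = 42/6 = 7; σ²_B = ((12−2)/6)² = 2.778
te_C = (2 + 4·8 + 14)/6 = 48/6 = 8; σ²_C = ((14−2)/6)² = 4.000
te_D = (1 + 4·2 + 9)/6 = 18/6 = 3; σ²_D = ((9−1)/6)² = 1.778

Forward pass:
ES_A = 0; EF_A = 8
ES_B = 8; EF_B = 8+7 = 15
ES_C = 8; EF_C = 8+8 = 16
ES_D = max(EF_B=15, EF_C=16) = 16; EF_D = 16+3 = 19
Expected project duration μ = 19 days. Critical path: A → C → D.

Variance along critical path = 1.000 + 4.000 + 1.778 = 6.778; σ = √6.778 = 2.603 days.
Z = (24 − 19) / 2.603 = 1.921
P(T ≤ 24) = Φ(1.921) ≈ 0.973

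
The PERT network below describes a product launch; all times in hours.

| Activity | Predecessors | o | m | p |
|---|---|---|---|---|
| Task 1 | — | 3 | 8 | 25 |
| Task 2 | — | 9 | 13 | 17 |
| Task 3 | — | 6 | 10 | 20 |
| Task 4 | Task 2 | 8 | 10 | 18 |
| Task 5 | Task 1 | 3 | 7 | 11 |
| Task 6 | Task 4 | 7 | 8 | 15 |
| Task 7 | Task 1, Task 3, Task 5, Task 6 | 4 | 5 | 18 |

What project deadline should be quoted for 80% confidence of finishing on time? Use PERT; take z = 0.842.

42.9 hours

te_Task 1 = (3 + 4·8 + 25)/6 = 60/6 = 10; σ²_Task 1 = ((25−3)/6)² = 13.444
te_Task 2 = (9 + 4·13 + 17)/6 = 78/6 = 13; σ²_Task 2 = ((17−9)/6)² = 1.778
te_Task 3 = (6 + 4·10 + 20)/6 = 66/6 = 11; σ²_Task 3 = ((20−6)/6)² = 5.444
te_Task 4 = (8 + 4·10 + 18)/6 = 66/6 = 11; σ²_Task 4 = ((18−8)/6)² = 2.778
te_Task 5 = (3 + 4·7 + 11)/6 = 42/6 = 7; σ²_Task 5 = ((11−3)/6)² = 1.778
te_Task 6 = (7 + 4·8 + 15)/6 = 54/6 = 9; σ²_Task 6 = ((15−7)/6)² = 1.778
te_Task 7 = (4 + 4·5 + 18)/6 = 42/6 = 7; σ²_Task 7 = ((18−4)/6)² = 5.444

Forward pass:
ES_Task 1 = 0; EF_Task 1 = 10
ES_Task 2 = 0; EF_Task 2 = 13
ES_Task 3 = 0; EF_Task 3 = 11
ES_Task 4 = 13; EF_Task 4 = 13+11 = 24
ES_Task 5 = 10; EF_Task 5 = 10+7 = 17
ES_Task 6 = 24; EF_Task 6 = 24+9 = 33
ES_Task 7 = max(EF_Task 1=10, EF_Task 3=11, EF_Task 5=17, EF_Task 6=33) = 33; EF_Task 7 = 33+7 = 40
Expected project duration μ = 40 hours. Critical path: Task 2 → Task 4 → Task 6 → Task 7.

Variance along critical path = 1.778 + 2.778 + 1.778 + 5.444 = 11.778; σ = 3.432 hours.
D = μ + z·σ = 40 + 0.842·3.432 = 42.9 hours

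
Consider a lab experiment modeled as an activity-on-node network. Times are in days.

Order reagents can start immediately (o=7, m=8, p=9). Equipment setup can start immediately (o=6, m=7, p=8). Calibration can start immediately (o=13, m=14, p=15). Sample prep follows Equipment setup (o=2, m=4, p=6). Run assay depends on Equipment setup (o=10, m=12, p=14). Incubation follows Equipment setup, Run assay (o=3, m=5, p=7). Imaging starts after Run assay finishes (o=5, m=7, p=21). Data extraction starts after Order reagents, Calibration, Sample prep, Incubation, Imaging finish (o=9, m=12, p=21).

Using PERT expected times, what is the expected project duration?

te_Order reagents = (7 + 4·8 + 9)/6 = 48/6 = 8
te_Equipment setup = (6 + 4·7 + 8)/6 = 42/6 = 7
te_Calibration = (13 + 4·14 + 15)/6 = 84/6 = 14
te_Sample prep = (2 + 4·4 + 6)/6 = 24/6 = 4
te_Run assay = (10 + 4·12 + 14)/6 = 72/6 = 12
te_Incubation = (3 + 4·5 + 7)/6 = 30/6 = 5
te_Imaging = (5 + 4·7 + 21)/6 = 54/6 = 9
te_Data extraction = (9 + 4·12 + 21)/6 = 78/6 = 13

Forward pass:
ES_Order reagents = 0; EF_Order reagents = 8
ES_Equipment setup = 0; EF_Equipment setup = 7
ES_Calibration = 0; EF_Calibration = 14
ES_Sample prep = 7; EF_Sample prep = 7+4 = 11
ES_Run assay = 7; EF_Run assay = 7+12 = 19
ES_Incubation = max(EF_Equipment setup=7, EF_Run assay=19) = 19; EF_Incubation = 19+5 = 24
ES_Imaging = 19; EF_Imaging = 19+9 = 28
ES_Data extraction = max(EF_Order reagents=8, EF_Calibration=14, EF_Sample prep=11, EF_Incubation=24, EF_Imaging=28) = 28; EF_Data extraction = 28+13 = 41
Expected project duration μ = 41 days. Critical path: Equipment setup → Run assay → Imaging → Data extraction.

41 days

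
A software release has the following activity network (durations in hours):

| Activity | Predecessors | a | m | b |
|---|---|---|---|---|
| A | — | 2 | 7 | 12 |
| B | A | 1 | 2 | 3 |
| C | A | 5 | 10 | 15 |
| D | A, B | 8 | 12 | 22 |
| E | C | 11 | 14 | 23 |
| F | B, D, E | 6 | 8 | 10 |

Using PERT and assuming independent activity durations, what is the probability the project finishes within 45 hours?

te_A = (2 + 4·7 + 12)/6 = 42/6 = 7; σ²_A = ((12−2)/6)² = 2.778
te_B = (1 + 4·2 + 3)/6 = 12/6 = 2; σ²_B = ((3−1)/6)² = 0.111
te_C = (5 + 4·10 + 15)/6 = 60/6 = 10; σ²_C = ((15−5)/6)² = 2.778
te_D = (8 + 4·12 + 22)/6 = 78/6 = 13; σ²_D = ((22−8)/6)² = 5.444
te_E = (11 + 4·14 + 23)/6 = 90/6 = 15; σ²_E = ((23−11)/6)² = 4.000
te_F = (6 + 4·8 + 10)/6 = 48/6 = 8; σ²_F = ((10−6)/6)² = 0.444

Forward pass:
ES_A = 0; EF_A = 7
ES_B = 7; EF_B = 7+2 = 9
ES_C = 7; EF_C = 7+10 = 17
ES_D = max(EF_A=7, EF_B=9) = 9; EF_D = 9+13 = 22
ES_E = 17; EF_E = 17+15 = 32
ES_F = max(EF_B=9, EF_D=22, EF_E=32) = 32; EF_F = 32+8 = 40
Expected project duration μ = 40 hours. Critical path: A → C → E → F.

Variance along critical path = 2.778 + 2.778 + 4.000 + 0.444 = 10.000; σ = √10.000 = 3.162 hours.
Z = (45 − 40) / 3.162 = 1.581
P(T ≤ 45) = Φ(1.581) ≈ 0.943

0.943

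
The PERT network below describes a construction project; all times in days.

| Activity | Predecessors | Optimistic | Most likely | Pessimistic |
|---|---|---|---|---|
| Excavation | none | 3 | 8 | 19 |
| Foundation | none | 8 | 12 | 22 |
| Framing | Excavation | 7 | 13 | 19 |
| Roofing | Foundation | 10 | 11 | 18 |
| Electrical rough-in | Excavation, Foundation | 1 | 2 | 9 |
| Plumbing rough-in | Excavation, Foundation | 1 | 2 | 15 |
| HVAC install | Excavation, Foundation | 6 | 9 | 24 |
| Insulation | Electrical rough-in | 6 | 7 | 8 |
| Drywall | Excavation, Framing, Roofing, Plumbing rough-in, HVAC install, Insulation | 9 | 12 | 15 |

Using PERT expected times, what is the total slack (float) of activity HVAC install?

1 days

te_Excavation = (3 + 4·8 + 19)/6 = 54/6 = 9
te_Foundation = (8 + 4·12 + 22)/6 = 78/6 = 13
te_Framing = (7 + 4·13 + 19)/6 = 78/6 = 13
te_Roofing = (10 + 4·11 + 18)/6 = 72/6 = 12
te_Electrical rough-in = (1 + 4·2 + 9)/6 = 18/6 = 3
te_Plumbing rough-in = (1 + 4·2 + 15)/6 = 24/6 = 4
te_HVAC install = (6 + 4·9 + 24)/6 = 66/6 = 11
te_Insulation = (6 + 4·7 + 8)/6 = 42/6 = 7
te_Drywall = (9 + 4·12 + 15)/6 = 72/6 = 12

Forward pass:
ES_Excavation = 0; EF_Excavation = 9
ES_Foundation = 0; EF_Foundation = 13
ES_Framing = 9; EF_Framing = 9+13 = 22
ES_Roofing = 13; EF_Roofing = 13+12 = 25
ES_Electrical rough-in = max(EF_Excavation=9, EF_Foundation=13) = 13; EF_Electrical rough-in = 13+3 = 16
ES_Plumbing rough-in = max(EF_Excavation=9, EF_Foundation=13) = 13; EF_Plumbing rough-in = 13+4 = 17
ES_HVAC install = max(EF_Excavation=9, EF_Foundation=13) = 13; EF_HVAC install = 13+11 = 24
ES_Insulation = 16; EF_Insulation = 16+7 = 23
ES_Drywall = max(EF_Excavation=9, EF_Framing=22, EF_Roofing=25, EF_Plumbing rough-in=17, EF_HVAC install=24, EF_Insulation=23) = 25; EF_Drywall = 25+12 = 37
Expected project duration μ = 37 days. Critical path: Foundation → Roofing → Drywall.

Backward pass:
LF_Drywall = 37; LS_Drywall = 37−12 = 25
LF_Insulation = LS_Drywall = 25; LS_Insulation = 25−7 = 18
LF_HVAC install = LS_Drywall = 25; LS_HVAC install = 25−11 = 14
LF_Plumbing rough-in = LS_Drywall = 25; LS_Plumbing rough-in = 25−4 = 21
LF_Electrical rough-in = LS_Insulation = 18; LS_Electrical rough-in = 18−3 = 15
LF_Roofing = LS_Drywall = 25; LS_Roofing = 25−12 = 13
LF_Framing = LS_Drywall = 25; LS_Framing = 25−13 = 12
LF_Foundation = min(LS_Roofing=13, LS_Electrical rough-in=15, LS_Plumbing rough-in=21, LS_HVAC install=14) = 13; LS_Foundation = 13−13 = 0
LF_Excavation = min(LS_Framing=12, LS_Electrical rough-in=15, LS_Plumbing rough-in=21, LS_HVAC install=14, LS_Drywall=25) = 12; LS_Excavation = 12−9 = 3
Slack_HVAC install = LS_HVAC install − ES_HVAC install = 14 − 13 = 1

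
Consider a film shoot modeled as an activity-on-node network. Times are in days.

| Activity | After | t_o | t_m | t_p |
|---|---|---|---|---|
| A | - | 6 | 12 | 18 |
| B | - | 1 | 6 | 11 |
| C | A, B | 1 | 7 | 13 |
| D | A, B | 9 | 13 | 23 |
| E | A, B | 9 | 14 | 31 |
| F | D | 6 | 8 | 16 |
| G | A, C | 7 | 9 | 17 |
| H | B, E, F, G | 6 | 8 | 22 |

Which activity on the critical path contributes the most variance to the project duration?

H

te_A = (6 + 4·12 + 18)/6 = 72/6 = 12; σ²_A = ((18−6)/6)² = 4.000
te_B = (1 + 4·6 + 11)/6 = 36/6 = 6; σ²_B = ((11−1)/6)² = 2.778
te_C = (1 + 4·7 + 13)/6 = 42/6 = 7; σ²_C = ((13−1)/6)² = 4.000
te_D = (9 + 4·13 + 23)/6 = 84/6 = 14; σ²_D = ((23−9)/6)² = 5.444
te_E = (9 + 4·14 + 31)/6 = 96/6 = 16; σ²_E = ((31−9)/6)² = 13.444
te_F = (6 + 4·8 + 16)/6 = 54/6 = 9; σ²_F = ((16−6)/6)² = 2.778
te_G = (7 + 4·9 + 17)/6 = 60/6 = 10; σ²_G = ((17−7)/6)² = 2.778
te_H = (6 + 4·8 + 22)/6 = 60/6 = 10; σ²_H = ((22−6)/6)² = 7.111

Forward pass:
ES_A = 0; EF_A = 12
ES_B = 0; EF_B = 6
ES_C = max(EF_A=12, EF_B=6) = 12; EF_C = 12+7 = 19
ES_D = max(EF_A=12, EF_B=6) = 12; EF_D = 12+14 = 26
ES_E = max(EF_A=12, EF_B=6) = 12; EF_E = 12+16 = 28
ES_F = 26; EF_F = 26+9 = 35
ES_G = max(EF_A=12, EF_C=19) = 19; EF_G = 19+10 = 29
ES_H = max(EF_B=6, EF_E=28, EF_F=35, EF_G=29) = 35; EF_H = 35+10 = 45
Expected project duration μ = 45 days. Critical path: A → D → F → H.

Variances on critical path: σ²_A=4.000, σ²_D=5.444, σ²_F=2.778, σ²_H=7.111.
Largest is σ²_H = 7.111.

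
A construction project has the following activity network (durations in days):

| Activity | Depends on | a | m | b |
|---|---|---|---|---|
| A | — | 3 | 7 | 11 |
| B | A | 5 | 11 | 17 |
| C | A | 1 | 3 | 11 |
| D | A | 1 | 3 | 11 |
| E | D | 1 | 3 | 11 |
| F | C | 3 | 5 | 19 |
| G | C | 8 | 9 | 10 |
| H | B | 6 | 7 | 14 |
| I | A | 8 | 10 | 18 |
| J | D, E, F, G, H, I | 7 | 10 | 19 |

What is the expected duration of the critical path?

37 days

te_A = (3 + 4·7 + 11)/6 = 42/6 = 7
te_B = (5 + 4·11 + 17)/6 = 66/6 = 11
te_C = (1 + 4·3 + 11)/6 = 24/6 = 4
te_D = (1 + 4·3 + 11)/6 = 24/6 = 4
te_E = (1 + 4·3 + 11)/6 = 24/6 = 4
te_F = (3 + 4·5 + 19)/6 = 42/6 = 7
te_G = (8 + 4·9 + 10)/6 = 54/6 = 9
te_H = (6 + 4·7 + 14)/6 = 48/6 = 8
te_I = (8 + 4·10 + 18)/6 = 66/6 = 11
te_J = (7 + 4·10 + 19)/6 = 66/6 = 11

Forward pass:
ES_A = 0; EF_A = 7
ES_B = 7; EF_B = 7+11 = 18
ES_C = 7; EF_C = 7+4 = 11
ES_D = 7; EF_D = 7+4 = 11
ES_E = 11; EF_E = 11+4 = 15
ES_F = 11; EF_F = 11+7 = 18
ES_G = 11; EF_G = 11+9 = 20
ES_H = 18; EF_H = 18+8 = 26
ES_I = 7; EF_I = 7+11 = 18
ES_J = max(EF_D=11, EF_E=15, EF_F=18, EF_G=20, EF_H=26, EF_I=18) = 26; EF_J = 26+11 = 37
Expected project duration μ = 37 days. Critical path: A → B → H → J.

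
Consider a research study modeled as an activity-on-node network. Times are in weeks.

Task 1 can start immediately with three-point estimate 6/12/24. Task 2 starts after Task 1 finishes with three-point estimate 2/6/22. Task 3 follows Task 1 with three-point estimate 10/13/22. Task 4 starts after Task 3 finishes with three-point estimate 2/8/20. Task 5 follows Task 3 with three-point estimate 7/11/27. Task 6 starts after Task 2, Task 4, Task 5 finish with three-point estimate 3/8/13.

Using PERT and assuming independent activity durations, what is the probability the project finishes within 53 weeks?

0.833

te_Task 1 = (6 + 4·12 + 24)/6 = 78/6 = 13; σ²_Task 1 = ((24−6)/6)² = 9.000
te_Task 2 = (2 + 4·6 + 22)/6 = 48/6 = 8; σ²_Task 2 = ((22−2)/6)² = 11.111
te_Task 3 = (10 + 4·13 + 22)/6 = 84/6 = 14; σ²_Task 3 = ((22−10)/6)² = 4.000
te_Task 4 = (2 + 4·8 + 20)/6 = 54/6 = 9; σ²_Task 4 = ((20−2)/6)² = 9.000
te_Task 5 = (7 + 4·11 + 27)/6 = 78/6 = 13; σ²_Task 5 = ((27−7)/6)² = 11.111
te_Task 6 = (3 + 4·8 + 13)/6 = 48/6 = 8; σ²_Task 6 = ((13−3)/6)² = 2.778

Forward pass:
ES_Task 1 = 0; EF_Task 1 = 13
ES_Task 2 = 13; EF_Task 2 = 13+8 = 21
ES_Task 3 = 13; EF_Task 3 = 13+14 = 27
ES_Task 4 = 27; EF_Task 4 = 27+9 = 36
ES_Task 5 = 27; EF_Task 5 = 27+13 = 40
ES_Task 6 = max(EF_Task 2=21, EF_Task 4=36, EF_Task 5=40) = 40; EF_Task 6 = 40+8 = 48
Expected project duration μ = 48 weeks. Critical path: Task 1 → Task 3 → Task 5 → Task 6.

Variance along critical path = 9.000 + 4.000 + 11.111 + 2.778 = 26.889; σ = √26.889 = 5.185 weeks.
Z = (53 − 48) / 5.185 = 0.964
P(T ≤ 53) = Φ(0.964) ≈ 0.833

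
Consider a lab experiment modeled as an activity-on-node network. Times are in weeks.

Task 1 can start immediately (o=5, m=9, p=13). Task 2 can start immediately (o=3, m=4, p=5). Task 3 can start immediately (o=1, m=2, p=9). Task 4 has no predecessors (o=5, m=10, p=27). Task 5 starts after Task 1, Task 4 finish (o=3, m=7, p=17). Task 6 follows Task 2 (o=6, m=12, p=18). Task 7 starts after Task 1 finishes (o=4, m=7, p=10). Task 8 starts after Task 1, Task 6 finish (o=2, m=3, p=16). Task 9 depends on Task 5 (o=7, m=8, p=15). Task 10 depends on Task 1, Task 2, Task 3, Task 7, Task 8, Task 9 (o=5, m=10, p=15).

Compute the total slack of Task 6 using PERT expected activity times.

te_Task 1 = (5 + 4·9 + 13)/6 = 54/6 = 9
te_Task 2 = (3 + 4·4 + 5)/6 = 24/6 = 4
te_Task 3 = (1 + 4·2 + 9)/6 = 18/6 = 3
te_Task 4 = (5 + 4·10 + 27)/6 = 72/6 = 12
te_Task 5 = (3 + 4·7 + 17)/6 = 48/6 = 8
te_Task 6 = (6 + 4·12 + 18)/6 = 72/6 = 12
te_Task 7 = (4 + 4·7 + 10)/6 = 42/6 = 7
te_Task 8 = (2 + 4·3 + 16)/6 = 30/6 = 5
te_Task 9 = (7 + 4·8 + 15)/6 = 54/6 = 9
te_Task 10 = (5 + 4·10 + 15)/6 = 60/6 = 10

Forward pass:
ES_Task 1 = 0; EF_Task 1 = 9
ES_Task 2 = 0; EF_Task 2 = 4
ES_Task 3 = 0; EF_Task 3 = 3
ES_Task 4 = 0; EF_Task 4 = 12
ES_Task 5 = max(EF_Task 1=9, EF_Task 4=12) = 12; EF_Task 5 = 12+8 = 20
ES_Task 6 = 4; EF_Task 6 = 4+12 = 16
ES_Task 7 = 9; EF_Task 7 = 9+7 = 16
ES_Task 8 = max(EF_Task 1=9, EF_Task 6=16) = 16; EF_Task 8 = 16+5 = 21
ES_Task 9 = 20; EF_Task 9 = 20+9 = 29
ES_Task 10 = max(EF_Task 1=9, EF_Task 2=4, EF_Task 3=3, EF_Task 7=16, EF_Task 8=21, EF_Task 9=29) = 29; EF_Task 10 = 29+10 = 39
Expected project duration μ = 39 weeks. Critical path: Task 4 → Task 5 → Task 9 → Task 10.

Backward pass:
LF_Task 10 = 39; LS_Task 10 = 39−10 = 29
LF_Task 9 = LS_Task 10 = 29; LS_Task 9 = 29−9 = 20
LF_Task 8 = LS_Task 10 = 29; LS_Task 8 = 29−5 = 24
LF_Task 7 = LS_Task 10 = 29; LS_Task 7 = 29−7 = 22
LF_Task 6 = LS_Task 8 = 24; LS_Task 6 = 24−12 = 12
LF_Task 5 = LS_Task 9 = 20; LS_Task 5 = 20−8 = 12
LF_Task 4 = LS_Task 5 = 12; LS_Task 4 = 12−12 = 0
LF_Task 3 = LS_Task 10 = 29; LS_Task 3 = 29−3 = 26
LF_Task 2 = min(LS_Task 6=12, LS_Task 10=29) = 12; LS_Task 2 = 12−4 = 8
LF_Task 1 = min(LS_Task 5=12, LS_Task 7=22, LS_Task 8=24, LS_Task 10=29) = 12; LS_Task 1 = 12−9 = 3
Slack_Task 6 = LS_Task 6 − ES_Task 6 = 12 − 4 = 8

8 weeks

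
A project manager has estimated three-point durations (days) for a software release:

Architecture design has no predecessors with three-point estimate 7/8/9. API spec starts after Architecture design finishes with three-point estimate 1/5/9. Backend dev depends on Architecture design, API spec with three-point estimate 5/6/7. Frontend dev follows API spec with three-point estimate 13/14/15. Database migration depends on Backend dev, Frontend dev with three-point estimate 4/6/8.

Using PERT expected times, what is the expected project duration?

te_Architecture design = (7 + 4·8 + 9)/6 = 48/6 = 8
te_API spec = (1 + 4·5 + 9)/6 = 30/6 = 5
te_Backend dev = (5 + 4·6 + 7)/6 = 36/6 = 6
te_Frontend dev = (13 + 4·14 + 15)/6 = 84/6 = 14
te_Database migration = (4 + 4·6 + 8)/6 = 36/6 = 6

Forward pass:
ES_Architecture design = 0; EF_Architecture design = 8
ES_API spec = 8; EF_API spec = 8+5 = 13
ES_Backend dev = max(EF_Architecture design=8, EF_API spec=13) = 13; EF_Backend dev = 13+6 = 19
ES_Frontend dev = 13; EF_Frontend dev = 13+14 = 27
ES_Database migration = max(EF_Backend dev=19, EF_Frontend dev=27) = 27; EF_Database migration = 27+6 = 33
Expected project duration μ = 33 days. Critical path: Architecture design → API spec → Frontend dev → Database migration.

33 days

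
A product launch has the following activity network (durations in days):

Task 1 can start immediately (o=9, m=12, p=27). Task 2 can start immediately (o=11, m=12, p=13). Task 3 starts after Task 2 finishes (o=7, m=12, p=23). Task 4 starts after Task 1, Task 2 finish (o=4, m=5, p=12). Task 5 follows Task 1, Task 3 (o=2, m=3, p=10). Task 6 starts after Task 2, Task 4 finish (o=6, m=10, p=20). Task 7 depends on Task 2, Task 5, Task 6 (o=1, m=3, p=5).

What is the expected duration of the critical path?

te_Task 1 = (9 + 4·12 + 27)/6 = 84/6 = 14
te_Task 2 = (11 + 4·12 + 13)/6 = 72/6 = 12
te_Task 3 = (7 + 4·12 + 23)/6 = 78/6 = 13
te_Task 4 = (4 + 4·5 + 12)/6 = 36/6 = 6
te_Task 5 = (2 + 4·3 + 10)/6 = 24/6 = 4
te_Task 6 = (6 + 4·10 + 20)/6 = 66/6 = 11
te_Task 7 = (1 + 4·3 + 5)/6 = 18/6 = 3

Forward pass:
ES_Task 1 = 0; EF_Task 1 = 14
ES_Task 2 = 0; EF_Task 2 = 12
ES_Task 3 = 12; EF_Task 3 = 12+13 = 25
ES_Task 4 = max(EF_Task 1=14, EF_Task 2=12) = 14; EF_Task 4 = 14+6 = 20
ES_Task 5 = max(EF_Task 1=14, EF_Task 3=25) = 25; EF_Task 5 = 25+4 = 29
ES_Task 6 = max(EF_Task 2=12, EF_Task 4=20) = 20; EF_Task 6 = 20+11 = 31
ES_Task 7 = max(EF_Task 2=12, EF_Task 5=29, EF_Task 6=31) = 31; EF_Task 7 = 31+3 = 34
Expected project duration μ = 34 days. Critical path: Task 1 → Task 4 → Task 6 → Task 7.

34 days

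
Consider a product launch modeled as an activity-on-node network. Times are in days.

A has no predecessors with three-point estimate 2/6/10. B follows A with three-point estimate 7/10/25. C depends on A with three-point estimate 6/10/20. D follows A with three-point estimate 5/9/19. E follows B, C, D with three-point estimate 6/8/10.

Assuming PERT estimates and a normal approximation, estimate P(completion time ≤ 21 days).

te_A = (2 + 4·6 + 10)/6 = 36/6 = 6; σ²_A = ((10−2)/6)² = 1.778
te_B = (7 + 4·10 + 25)/6 = 72/6 = 12; σ²_B = ((25−7)/6)² = 9.000
te_C = (6 + 4·10 + 20)/6 = 66/6 = 11; σ²_C = ((20−6)/6)² = 5.444
te_D = (5 + 4·9 + 19)/6 = 60/6 = 10; σ²_D = ((19−5)/6)² = 5.444
te_E = (6 + 4·8 + 10)/6 = 48/6 = 8; σ²_E = ((10−6)/6)² = 0.444

Forward pass:
ES_A = 0; EF_A = 6
ES_B = 6; EF_B = 6+12 = 18
ES_C = 6; EF_C = 6+11 = 17
ES_D = 6; EF_D = 6+10 = 16
ES_E = max(EF_B=18, EF_C=17, EF_D=16) = 18; EF_E = 18+8 = 26
Expected project duration μ = 26 days. Critical path: A → B → E.

Variance along critical path = 1.778 + 9.000 + 0.444 = 11.222; σ = √11.222 = 3.350 days.
Z = (21 − 26) / 3.350 = -1.493
P(T ≤ 21) = Φ(-1.493) ≈ 0.068

0.068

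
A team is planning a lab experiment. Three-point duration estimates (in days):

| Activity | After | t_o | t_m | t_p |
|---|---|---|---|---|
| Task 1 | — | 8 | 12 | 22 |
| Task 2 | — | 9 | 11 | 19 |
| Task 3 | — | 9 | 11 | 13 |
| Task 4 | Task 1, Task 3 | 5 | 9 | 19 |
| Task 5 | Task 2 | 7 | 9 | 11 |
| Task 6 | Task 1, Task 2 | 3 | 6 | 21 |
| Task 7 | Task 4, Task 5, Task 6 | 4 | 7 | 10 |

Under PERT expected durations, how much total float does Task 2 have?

2 days

te_Task 1 = (8 + 4·12 + 22)/6 = 78/6 = 13
te_Task 2 = (9 + 4·11 + 19)/6 = 72/6 = 12
te_Task 3 = (9 + 4·11 + 13)/6 = 66/6 = 11
te_Task 4 = (5 + 4·9 + 19)/6 = 60/6 = 10
te_Task 5 = (7 + 4·9 + 11)/6 = 54/6 = 9
te_Task 6 = (3 + 4·6 + 21)/6 = 48/6 = 8
te_Task 7 = (4 + 4·7 + 10)/6 = 42/6 = 7

Forward pass:
ES_Task 1 = 0; EF_Task 1 = 13
ES_Task 2 = 0; EF_Task 2 = 12
ES_Task 3 = 0; EF_Task 3 = 11
ES_Task 4 = max(EF_Task 1=13, EF_Task 3=11) = 13; EF_Task 4 = 13+10 = 23
ES_Task 5 = 12; EF_Task 5 = 12+9 = 21
ES_Task 6 = max(EF_Task 1=13, EF_Task 2=12) = 13; EF_Task 6 = 13+8 = 21
ES_Task 7 = max(EF_Task 4=23, EF_Task 5=21, EF_Task 6=21) = 23; EF_Task 7 = 23+7 = 30
Expected project duration μ = 30 days. Critical path: Task 1 → Task 4 → Task 7.

Backward pass:
LF_Task 7 = 30; LS_Task 7 = 30−7 = 23
LF_Task 6 = LS_Task 7 = 23; LS_Task 6 = 23−8 = 15
LF_Task 5 = LS_Task 7 = 23; LS_Task 5 = 23−9 = 14
LF_Task 4 = LS_Task 7 = 23; LS_Task 4 = 23−10 = 13
LF_Task 3 = LS_Task 4 = 13; LS_Task 3 = 13−11 = 2
LF_Task 2 = min(LS_Task 5=14, LS_Task 6=15) = 14; LS_Task 2 = 14−12 = 2
LF_Task 1 = min(LS_Task 4=13, LS_Task 6=15) = 13; LS_Task 1 = 13−13 = 0
Slack_Task 2 = LS_Task 2 − ES_Task 2 = 2 − 0 = 2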